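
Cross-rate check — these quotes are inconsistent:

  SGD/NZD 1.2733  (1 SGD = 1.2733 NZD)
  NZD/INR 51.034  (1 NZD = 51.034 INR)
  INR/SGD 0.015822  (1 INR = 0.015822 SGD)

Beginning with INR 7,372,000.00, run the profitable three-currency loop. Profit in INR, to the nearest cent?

Profitable loop is INR → SGD → NZD → INR:
INR 7,372,000.00 × 0.015822 = SGD 116,639.78
SGD 116,639.78 × 1.2733 = NZD 148,517.44
NZD 148,517.44 × 51.034 = INR 7,579,438.88
Profit = INR 7,579,438.88 − INR 7,372,000.00

Profit: INR 207,438.88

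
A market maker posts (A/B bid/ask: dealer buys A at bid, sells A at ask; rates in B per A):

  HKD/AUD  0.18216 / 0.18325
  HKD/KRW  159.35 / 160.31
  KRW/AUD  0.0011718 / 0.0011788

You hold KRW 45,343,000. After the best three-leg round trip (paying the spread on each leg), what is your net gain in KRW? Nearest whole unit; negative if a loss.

Best loop KRW → AUD → HKD → KRW:
KRW 45,343,000 × 0.0011718 (sell KRW at bid) = AUD 53,132.93
AUD 53,132.93 ÷ 0.18325 (buy HKD at ask) = HKD 289,947.76
HKD 289,947.76 × 159.35 (sell HKD at bid) = KRW 46,203,176

Net profit: KRW 860,176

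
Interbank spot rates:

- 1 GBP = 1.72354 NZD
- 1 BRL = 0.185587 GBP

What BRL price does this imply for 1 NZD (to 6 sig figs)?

1 NZD ÷ 1.72354 = 0.580201 GBP
0.580201 GBP ÷ 0.185587 = 3.1263 BRL

NZD/BRL = 3.12630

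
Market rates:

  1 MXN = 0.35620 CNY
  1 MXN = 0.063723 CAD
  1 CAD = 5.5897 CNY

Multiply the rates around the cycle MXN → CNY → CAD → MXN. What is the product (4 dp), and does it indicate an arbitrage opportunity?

1.0000 (no arbitrage)

Around MXN → CNY → CAD → MXN: 1 × 0.35620 ÷ 5.5897 ÷ 0.063723 = 1.000021
Product ≈ 1 (deviation 0.002%, within rounding noise).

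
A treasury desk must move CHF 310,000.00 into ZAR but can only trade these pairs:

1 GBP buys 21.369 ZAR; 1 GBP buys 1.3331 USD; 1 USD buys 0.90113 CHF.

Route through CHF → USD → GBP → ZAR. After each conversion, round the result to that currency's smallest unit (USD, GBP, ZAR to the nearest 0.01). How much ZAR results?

ZAR 5,514,367.68

CHF 310,000.00 ÷ 0.90113 = USD 344,012.52
USD 344,012.52 ÷ 1.3331 = GBP 258,054.55
GBP 258,054.55 × 21.369 = ZAR 5,514,367.68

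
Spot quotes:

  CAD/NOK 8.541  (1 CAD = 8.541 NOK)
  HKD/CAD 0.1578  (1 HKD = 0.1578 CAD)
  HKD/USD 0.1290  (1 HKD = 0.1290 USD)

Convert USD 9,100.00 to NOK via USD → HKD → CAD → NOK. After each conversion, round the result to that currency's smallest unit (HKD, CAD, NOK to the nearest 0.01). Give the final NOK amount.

USD 9,100.00 ÷ 0.1290 = HKD 70,542.64
HKD 70,542.64 × 0.1578 = CAD 11,131.63
CAD 11,131.63 × 8.541 = NOK 95,075.25

NOK 95,075.25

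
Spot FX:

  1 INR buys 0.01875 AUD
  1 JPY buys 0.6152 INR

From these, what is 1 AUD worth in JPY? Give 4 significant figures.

1 AUD ÷ 0.01875 = 53.3333 INR
53.3333 INR ÷ 0.6152 = 86.6927 JPY

AUD/JPY = 86.69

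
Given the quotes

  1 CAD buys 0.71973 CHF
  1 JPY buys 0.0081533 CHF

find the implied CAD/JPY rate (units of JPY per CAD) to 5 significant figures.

1 CAD × 0.71973 = 0.71973 CHF
0.71973 CHF ÷ 0.0081533 = 88.2747 JPY

CAD/JPY = 88.275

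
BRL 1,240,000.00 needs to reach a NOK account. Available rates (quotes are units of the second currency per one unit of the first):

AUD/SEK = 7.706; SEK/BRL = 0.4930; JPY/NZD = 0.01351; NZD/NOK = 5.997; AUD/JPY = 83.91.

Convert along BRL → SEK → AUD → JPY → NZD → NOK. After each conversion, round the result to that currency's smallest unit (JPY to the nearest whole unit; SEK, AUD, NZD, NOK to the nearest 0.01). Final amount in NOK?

NOK 2,218,956.93

BRL 1,240,000.00 ÷ 0.4930 = SEK 2,515,212.98
SEK 2,515,212.98 ÷ 7.706 = AUD 326,396.70
AUD 326,396.70 × 83.91 = JPY 27,387,947
JPY 27,387,947 × 0.01351 = NZD 370,011.16
NZD 370,011.16 × 5.997 = NOK 2,218,956.93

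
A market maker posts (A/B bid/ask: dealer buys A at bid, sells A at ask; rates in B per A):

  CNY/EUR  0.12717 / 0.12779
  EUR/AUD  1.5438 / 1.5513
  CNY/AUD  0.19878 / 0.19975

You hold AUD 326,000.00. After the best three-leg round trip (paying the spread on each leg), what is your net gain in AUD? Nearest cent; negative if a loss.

Net profit: AUD 886.98

Best loop AUD → EUR → CNY → AUD:
AUD 326,000.00 ÷ 1.5513 (buy EUR at ask) = EUR 210,146.33
EUR 210,146.33 ÷ 0.12779 (buy CNY at ask) = CNY 1,644,466.15
CNY 1,644,466.15 × 0.19878 (sell CNY at bid) = AUD 326,886.98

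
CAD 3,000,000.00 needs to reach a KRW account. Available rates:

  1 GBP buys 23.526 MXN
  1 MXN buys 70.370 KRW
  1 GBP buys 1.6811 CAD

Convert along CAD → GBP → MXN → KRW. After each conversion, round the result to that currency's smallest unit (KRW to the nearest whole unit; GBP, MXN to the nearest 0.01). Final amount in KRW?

KRW 2,954,359,557

CAD 3,000,000.00 ÷ 1.6811 = GBP 1,784,545.83
GBP 1,784,545.83 × 23.526 = MXN 41,983,225.20
MXN 41,983,225.20 × 70.370 = KRW 2,954,359,557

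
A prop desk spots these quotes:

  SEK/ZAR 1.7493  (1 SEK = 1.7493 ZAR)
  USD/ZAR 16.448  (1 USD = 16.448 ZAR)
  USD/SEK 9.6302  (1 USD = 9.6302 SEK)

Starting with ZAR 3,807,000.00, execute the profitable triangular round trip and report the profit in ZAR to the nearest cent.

Profit: ZAR 92,144.97

Profitable loop is ZAR → USD → SEK → ZAR:
ZAR 3,807,000.00 ÷ 16.448 = USD 231,456.71
USD 231,456.71 × 9.6302 = SEK 2,228,974.43
SEK 2,228,974.43 × 1.7493 = ZAR 3,899,144.97
Profit = ZAR 3,899,144.97 − ZAR 3,807,000.00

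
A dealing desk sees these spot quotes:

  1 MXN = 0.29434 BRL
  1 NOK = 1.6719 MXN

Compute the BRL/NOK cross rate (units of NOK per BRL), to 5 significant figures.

BRL/NOK = 2.0321

1 BRL ÷ 0.29434 = 3.39743 MXN
3.39743 MXN ÷ 1.6719 = 2.03208 NOK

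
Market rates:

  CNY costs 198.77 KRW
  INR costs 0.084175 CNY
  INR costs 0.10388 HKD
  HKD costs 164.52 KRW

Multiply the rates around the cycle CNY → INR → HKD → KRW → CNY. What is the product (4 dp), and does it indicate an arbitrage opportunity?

Around CNY → INR → HKD → KRW → CNY: 1 ÷ 0.084175 × 0.10388 × 164.52 ÷ 198.77 = 1.021449
Product > 1; profitable direction is CNY → INR → HKD → KRW → CNY.

1.0214 (arbitrage exists)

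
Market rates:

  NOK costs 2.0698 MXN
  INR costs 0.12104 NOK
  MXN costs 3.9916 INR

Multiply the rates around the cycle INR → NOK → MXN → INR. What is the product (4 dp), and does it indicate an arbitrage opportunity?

Around INR → NOK → MXN → INR: 1 × 0.12104 × 2.0698 × 3.9916 = 1.000010
Product ≈ 1 (deviation 0.001%, within rounding noise).

1.0000 (no arbitrage)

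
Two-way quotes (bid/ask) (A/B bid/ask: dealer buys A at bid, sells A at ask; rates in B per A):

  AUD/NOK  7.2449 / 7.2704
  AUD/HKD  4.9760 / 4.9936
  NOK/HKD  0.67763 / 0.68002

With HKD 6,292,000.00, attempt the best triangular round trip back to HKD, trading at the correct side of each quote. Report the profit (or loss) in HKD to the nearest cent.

Net profit: HKD 40,702.62

Best loop HKD → NOK → AUD → HKD:
HKD 6,292,000.00 ÷ 0.68002 (buy NOK at ask) = NOK 9,252,669.04
NOK 9,252,669.04 ÷ 7.2704 (buy AUD at ask) = AUD 1,272,649.24
AUD 1,272,649.24 × 4.9760 (sell AUD at bid) = HKD 6,332,702.62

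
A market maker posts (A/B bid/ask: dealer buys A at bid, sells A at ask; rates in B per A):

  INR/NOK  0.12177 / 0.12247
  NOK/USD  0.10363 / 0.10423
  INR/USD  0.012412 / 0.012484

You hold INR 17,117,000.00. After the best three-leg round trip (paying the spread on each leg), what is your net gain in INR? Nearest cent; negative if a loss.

Best loop INR → NOK → USD → INR:
INR 17,117,000.00 × 0.12177 (sell INR at bid) = NOK 2,084,337.09
NOK 2,084,337.09 × 0.10363 (sell NOK at bid) = USD 215,999.85
USD 215,999.85 ÷ 0.012484 (buy INR at ask) = INR 17,302,134.94

Net profit: INR 185,134.94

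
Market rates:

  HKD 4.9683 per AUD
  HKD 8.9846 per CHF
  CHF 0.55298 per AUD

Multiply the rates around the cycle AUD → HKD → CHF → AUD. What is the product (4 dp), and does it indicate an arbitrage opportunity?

Around AUD → HKD → CHF → AUD: 1 × 4.9683 ÷ 8.9846 ÷ 0.55298 = 0.999999
Product ≈ 1 (deviation 0.000%, within rounding noise).

1.0000 (no arbitrage)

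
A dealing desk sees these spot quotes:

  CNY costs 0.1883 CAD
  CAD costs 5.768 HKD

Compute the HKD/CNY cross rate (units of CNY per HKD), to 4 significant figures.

HKD/CNY = 0.9207

1 HKD ÷ 5.768 = 0.17337 CAD
0.17337 CAD ÷ 0.1883 = 0.920713 CNY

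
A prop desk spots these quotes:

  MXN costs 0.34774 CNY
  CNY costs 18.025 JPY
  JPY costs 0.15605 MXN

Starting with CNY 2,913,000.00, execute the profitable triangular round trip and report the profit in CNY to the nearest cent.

Profit: CNY 65,151.51

Profitable loop is CNY → MXN → JPY → CNY:
CNY 2,913,000.00 ÷ 0.34774 = MXN 8,376,948.29
MXN 8,376,948.29 ÷ 0.15605 = JPY 53,681,181
JPY 53,681,181 ÷ 18.025 = CNY 2,978,151.51
Profit = CNY 2,978,151.51 − CNY 2,913,000.00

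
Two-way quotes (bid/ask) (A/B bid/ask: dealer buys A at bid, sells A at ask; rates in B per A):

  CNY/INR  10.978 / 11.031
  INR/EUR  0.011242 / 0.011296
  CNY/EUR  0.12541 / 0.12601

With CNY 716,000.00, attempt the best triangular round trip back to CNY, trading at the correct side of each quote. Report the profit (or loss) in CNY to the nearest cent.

Net profit: CNY 4,618.86

Best loop CNY → EUR → INR → CNY:
CNY 716,000.00 × 0.12541 (sell CNY at bid) = EUR 89,793.56
EUR 89,793.56 ÷ 0.011296 (buy INR at ask) = INR 7,949,146.60
INR 7,949,146.60 ÷ 11.031 (buy CNY at ask) = CNY 720,618.86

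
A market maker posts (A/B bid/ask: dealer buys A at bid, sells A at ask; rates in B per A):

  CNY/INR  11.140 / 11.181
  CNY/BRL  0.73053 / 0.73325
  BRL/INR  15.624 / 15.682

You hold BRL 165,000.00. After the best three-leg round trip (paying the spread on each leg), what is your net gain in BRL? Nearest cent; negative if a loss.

Best loop BRL → INR → CNY → BRL:
BRL 165,000.00 × 15.624 (sell BRL at bid) = INR 2,577,960.00
INR 2,577,960.00 ÷ 11.181 (buy CNY at ask) = CNY 230,566.14
CNY 230,566.14 × 0.73053 (sell CNY at bid) = BRL 168,435.48

Net profit: BRL 3,435.48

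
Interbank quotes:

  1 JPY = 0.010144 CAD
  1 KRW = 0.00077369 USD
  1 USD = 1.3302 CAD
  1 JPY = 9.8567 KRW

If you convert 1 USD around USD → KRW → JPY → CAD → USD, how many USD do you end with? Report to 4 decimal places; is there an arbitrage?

Around USD → KRW → JPY → CAD → USD: 1 ÷ 0.00077369 ÷ 9.8567 × 0.010144 ÷ 1.3302 = 0.999986
Product ≈ 1 (deviation 0.001%, within rounding noise).

1.0000 (no arbitrage)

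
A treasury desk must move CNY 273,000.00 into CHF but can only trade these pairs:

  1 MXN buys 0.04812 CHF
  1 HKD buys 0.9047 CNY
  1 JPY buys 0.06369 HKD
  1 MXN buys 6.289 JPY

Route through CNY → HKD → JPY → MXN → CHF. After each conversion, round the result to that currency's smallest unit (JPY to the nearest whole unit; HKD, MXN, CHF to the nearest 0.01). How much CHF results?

CHF 36,251.90

CNY 273,000.00 ÷ 0.9047 = HKD 301,757.49
HKD 301,757.49 ÷ 0.06369 = JPY 4,737,910
JPY 4,737,910 ÷ 6.289 = MXN 753,364.60
MXN 753,364.60 × 0.04812 = CHF 36,251.90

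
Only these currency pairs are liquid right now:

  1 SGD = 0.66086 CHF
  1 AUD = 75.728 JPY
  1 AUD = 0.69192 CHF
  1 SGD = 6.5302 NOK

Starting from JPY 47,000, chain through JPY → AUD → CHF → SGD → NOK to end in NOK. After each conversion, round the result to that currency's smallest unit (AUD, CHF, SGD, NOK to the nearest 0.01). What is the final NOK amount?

JPY 47,000 ÷ 75.728 = AUD 620.64
AUD 620.64 × 0.69192 = CHF 429.43
CHF 429.43 ÷ 0.66086 = SGD 649.80
SGD 649.80 × 6.5302 = NOK 4,243.32

NOK 4,243.32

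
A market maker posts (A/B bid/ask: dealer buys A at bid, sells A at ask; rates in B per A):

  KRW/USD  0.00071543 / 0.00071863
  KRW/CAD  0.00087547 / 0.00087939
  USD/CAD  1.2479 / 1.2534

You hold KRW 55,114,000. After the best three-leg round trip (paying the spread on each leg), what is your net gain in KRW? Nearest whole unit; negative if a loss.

Best loop KRW → USD → CAD → KRW:
KRW 55,114,000 × 0.00071543 (sell KRW at bid) = USD 39,430.21
USD 39,430.21 × 1.2479 (sell USD at bid) = CAD 49,204.96
CAD 49,204.96 ÷ 0.00087939 (buy KRW at ask) = KRW 55,953,511

Net profit: KRW 839,511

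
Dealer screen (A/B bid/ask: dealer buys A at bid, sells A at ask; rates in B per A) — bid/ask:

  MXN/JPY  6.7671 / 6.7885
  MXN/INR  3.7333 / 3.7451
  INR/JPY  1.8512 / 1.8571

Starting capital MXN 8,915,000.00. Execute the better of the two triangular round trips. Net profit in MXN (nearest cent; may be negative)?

Best loop MXN → INR → JPY → MXN:
MXN 8,915,000.00 × 3.7333 (sell MXN at bid) = INR 33,282,369.50
INR 33,282,369.50 × 1.8512 (sell INR at bid) = JPY 61,612,322
JPY 61,612,322 ÷ 6.7885 (buy MXN at ask) = MXN 9,075,984.74

Net profit: MXN 160,984.74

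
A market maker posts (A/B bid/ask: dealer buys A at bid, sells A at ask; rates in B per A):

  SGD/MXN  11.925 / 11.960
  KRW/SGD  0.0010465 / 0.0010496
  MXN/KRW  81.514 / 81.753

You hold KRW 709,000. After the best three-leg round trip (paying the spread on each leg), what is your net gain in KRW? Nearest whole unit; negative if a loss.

Best loop KRW → SGD → MXN → KRW:
KRW 709,000 × 0.0010465 (sell KRW at bid) = SGD 741.97
SGD 741.97 × 11.925 (sell SGD at bid) = MXN 8,847.97
MXN 8,847.97 × 81.514 (sell MXN at bid) = KRW 721,234

Net profit: KRW 12,234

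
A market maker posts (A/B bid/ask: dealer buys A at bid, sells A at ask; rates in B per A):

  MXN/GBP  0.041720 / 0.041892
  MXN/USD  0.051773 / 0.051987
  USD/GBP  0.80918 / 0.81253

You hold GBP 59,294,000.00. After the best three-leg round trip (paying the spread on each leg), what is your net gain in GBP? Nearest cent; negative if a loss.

Best loop GBP → MXN → USD → GBP:
GBP 59,294,000.00 ÷ 0.041892 (buy MXN at ask) = MXN 1,415,401,508.64
MXN 1,415,401,508.64 × 0.051773 (sell MXN at bid) = USD 73,279,582.31
USD 73,279,582.31 × 0.80918 (sell USD at bid) = GBP 59,296,372.41

Net profit: GBP 2,372.41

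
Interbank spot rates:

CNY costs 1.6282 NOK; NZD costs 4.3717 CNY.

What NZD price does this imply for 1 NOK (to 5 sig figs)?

NOK/NZD = 0.14049

1 NOK ÷ 1.6282 = 0.614175 CNY
0.614175 CNY ÷ 4.3717 = 0.140489 NZD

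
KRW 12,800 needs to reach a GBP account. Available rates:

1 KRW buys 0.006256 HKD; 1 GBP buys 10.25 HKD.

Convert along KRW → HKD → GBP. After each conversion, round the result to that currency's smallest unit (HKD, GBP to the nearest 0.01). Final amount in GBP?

GBP 7.81

KRW 12,800 × 0.006256 = HKD 80.08
HKD 80.08 ÷ 10.25 = GBP 7.81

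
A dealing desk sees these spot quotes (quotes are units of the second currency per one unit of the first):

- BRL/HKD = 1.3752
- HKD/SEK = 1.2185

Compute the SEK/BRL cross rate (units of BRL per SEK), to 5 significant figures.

SEK/BRL = 0.59677

1 SEK ÷ 1.2185 = 0.820681 HKD
0.820681 HKD ÷ 1.3752 = 0.596772 BRL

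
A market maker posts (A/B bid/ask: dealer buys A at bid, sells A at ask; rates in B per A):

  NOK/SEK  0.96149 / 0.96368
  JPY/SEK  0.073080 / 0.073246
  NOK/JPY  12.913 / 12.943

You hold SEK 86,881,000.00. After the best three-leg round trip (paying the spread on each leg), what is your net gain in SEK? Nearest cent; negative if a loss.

Best loop SEK → JPY → NOK → SEK:
SEK 86,881,000.00 ÷ 0.073246 (buy JPY at ask) = JPY 1,186,153,510
JPY 1,186,153,510 ÷ 12.943 (buy NOK at ask) = NOK 91,644,403.16
NOK 91,644,403.16 × 0.96149 (sell NOK at bid) = SEK 88,115,177.19

Net profit: SEK 1,234,177.19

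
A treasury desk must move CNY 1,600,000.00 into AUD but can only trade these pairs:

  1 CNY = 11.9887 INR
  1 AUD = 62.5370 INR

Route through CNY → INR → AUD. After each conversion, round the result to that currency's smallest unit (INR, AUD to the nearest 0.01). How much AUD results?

AUD 306,729.14

CNY 1,600,000.00 × 11.9887 = INR 19,181,920.00
INR 19,181,920.00 ÷ 62.5370 = AUD 306,729.14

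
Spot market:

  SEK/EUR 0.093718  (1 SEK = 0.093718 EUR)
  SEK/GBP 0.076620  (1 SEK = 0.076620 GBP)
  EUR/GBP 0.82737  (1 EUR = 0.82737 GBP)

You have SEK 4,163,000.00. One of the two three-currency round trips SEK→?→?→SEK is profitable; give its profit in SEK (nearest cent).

Profitable loop is SEK → EUR → GBP → SEK:
SEK 4,163,000.00 × 0.093718 = EUR 390,148.03
EUR 390,148.03 × 0.82737 = GBP 322,796.78
GBP 322,796.78 ÷ 0.076620 = SEK 4,212,957.18
Profit = SEK 4,212,957.18 − SEK 4,163,000.00

Profit: SEK 49,957.18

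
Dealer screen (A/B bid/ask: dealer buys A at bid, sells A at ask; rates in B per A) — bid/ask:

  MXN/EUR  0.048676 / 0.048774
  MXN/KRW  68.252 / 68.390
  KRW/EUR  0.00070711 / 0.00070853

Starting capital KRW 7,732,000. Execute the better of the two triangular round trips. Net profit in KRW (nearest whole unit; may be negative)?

Net profit: KRW 35,046

Best loop KRW → MXN → EUR → KRW:
KRW 7,732,000 ÷ 68.390 (buy MXN at ask) = MXN 113,057.46
MXN 113,057.46 × 0.048676 (sell MXN at bid) = EUR 5,503.19
EUR 5,503.19 ÷ 0.00070853 (buy KRW at ask) = KRW 7,767,046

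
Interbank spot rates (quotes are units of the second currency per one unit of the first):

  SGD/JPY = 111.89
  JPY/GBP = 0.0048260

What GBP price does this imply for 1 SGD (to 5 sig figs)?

SGD/GBP = 0.53998

1 SGD × 111.89 = 111.89 JPY
111.89 JPY × 0.0048260 = 0.539981 GBP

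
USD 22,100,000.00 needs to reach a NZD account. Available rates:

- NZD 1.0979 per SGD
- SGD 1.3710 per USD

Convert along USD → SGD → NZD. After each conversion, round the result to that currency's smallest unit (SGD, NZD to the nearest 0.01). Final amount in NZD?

USD 22,100,000.00 × 1.3710 = SGD 30,299,100.00
SGD 30,299,100.00 × 1.0979 = NZD 33,265,381.89

NZD 33,265,381.89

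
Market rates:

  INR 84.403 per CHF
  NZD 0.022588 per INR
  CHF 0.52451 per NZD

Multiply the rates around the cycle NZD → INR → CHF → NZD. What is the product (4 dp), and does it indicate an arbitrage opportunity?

1.0000 (no arbitrage)

Around NZD → INR → CHF → NZD: 1 ÷ 0.022588 ÷ 84.403 ÷ 0.52451 = 1.000024
Product ≈ 1 (deviation 0.002%, within rounding noise).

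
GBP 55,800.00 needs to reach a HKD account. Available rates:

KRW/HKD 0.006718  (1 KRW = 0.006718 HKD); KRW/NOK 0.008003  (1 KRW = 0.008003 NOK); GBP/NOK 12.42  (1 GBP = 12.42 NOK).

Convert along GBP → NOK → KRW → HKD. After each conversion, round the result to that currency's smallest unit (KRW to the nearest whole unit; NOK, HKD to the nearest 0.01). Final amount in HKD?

HKD 581,758.82

GBP 55,800.00 × 12.42 = NOK 693,036.00
NOK 693,036.00 ÷ 0.008003 = KRW 86,597,026
KRW 86,597,026 × 0.006718 = HKD 581,758.82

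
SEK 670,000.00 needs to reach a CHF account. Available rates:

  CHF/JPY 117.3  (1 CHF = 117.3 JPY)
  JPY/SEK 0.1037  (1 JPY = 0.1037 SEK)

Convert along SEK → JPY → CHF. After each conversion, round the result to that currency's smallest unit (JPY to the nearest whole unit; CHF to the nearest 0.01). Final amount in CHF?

CHF 55,080.52

SEK 670,000.00 ÷ 0.1037 = JPY 6,460,945
JPY 6,460,945 ÷ 117.3 = CHF 55,080.52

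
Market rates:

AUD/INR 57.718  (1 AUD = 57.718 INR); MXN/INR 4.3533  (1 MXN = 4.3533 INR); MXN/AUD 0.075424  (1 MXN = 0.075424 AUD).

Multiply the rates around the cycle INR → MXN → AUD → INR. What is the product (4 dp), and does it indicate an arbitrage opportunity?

Around INR → MXN → AUD → INR: 1 ÷ 4.3533 × 0.075424 × 57.718 = 1.000005
Product ≈ 1 (deviation 0.001%, within rounding noise).

1.0000 (no arbitrage)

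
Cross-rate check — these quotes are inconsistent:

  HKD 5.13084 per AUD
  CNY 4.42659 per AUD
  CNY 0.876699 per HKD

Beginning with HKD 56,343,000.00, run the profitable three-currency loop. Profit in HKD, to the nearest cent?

Profitable loop is HKD → CNY → AUD → HKD:
HKD 56,343,000.00 × 0.876699 = CNY 49,395,851.76
CNY 49,395,851.76 ÷ 4.42659 = AUD 11,158,894.72
AUD 11,158,894.72 × 5.13084 = HKD 57,254,503.36
Profit = HKD 57,254,503.36 − HKD 56,343,000.00

Profit: HKD 911,503.36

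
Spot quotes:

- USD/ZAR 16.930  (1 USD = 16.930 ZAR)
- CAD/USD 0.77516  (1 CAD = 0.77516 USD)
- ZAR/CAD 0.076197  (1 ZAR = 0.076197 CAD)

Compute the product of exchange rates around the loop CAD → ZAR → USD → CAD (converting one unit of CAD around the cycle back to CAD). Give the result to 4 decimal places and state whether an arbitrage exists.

Around CAD → ZAR → USD → CAD: 1 ÷ 0.076197 ÷ 16.930 ÷ 0.77516 = 1.000032
Product ≈ 1 (deviation 0.003%, within rounding noise).

1.0000 (no arbitrage)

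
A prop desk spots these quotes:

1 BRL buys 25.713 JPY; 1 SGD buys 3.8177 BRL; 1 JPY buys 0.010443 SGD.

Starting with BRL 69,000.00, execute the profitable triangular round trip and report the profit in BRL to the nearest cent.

Profitable loop is BRL → JPY → SGD → BRL:
BRL 69,000.00 × 25.713 = JPY 1,774,197
JPY 1,774,197 × 0.010443 = SGD 18,527.94
SGD 18,527.94 × 3.8177 = BRL 70,734.11
Profit = BRL 70,734.11 − BRL 69,000.00

Profit: BRL 1,734.11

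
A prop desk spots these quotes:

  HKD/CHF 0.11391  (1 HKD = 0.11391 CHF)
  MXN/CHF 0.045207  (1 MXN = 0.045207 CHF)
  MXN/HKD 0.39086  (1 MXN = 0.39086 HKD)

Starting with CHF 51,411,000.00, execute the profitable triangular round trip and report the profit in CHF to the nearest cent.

Profitable loop is CHF → HKD → MXN → CHF:
CHF 51,411,000.00 ÷ 0.11391 = HKD 451,329,997.37
HKD 451,329,997.37 ÷ 0.39086 = MXN 1,154,710,119.65
MXN 1,154,710,119.65 × 0.045207 = CHF 52,200,980.38
Profit = CHF 52,200,980.38 − CHF 51,411,000.00

Profit: CHF 789,980.38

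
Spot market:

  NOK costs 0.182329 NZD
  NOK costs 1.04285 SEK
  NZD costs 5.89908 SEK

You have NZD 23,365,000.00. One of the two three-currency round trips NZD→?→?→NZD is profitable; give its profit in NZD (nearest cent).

Profit: NZD 733,165.12

Profitable loop is NZD → SEK → NOK → NZD:
NZD 23,365,000.00 × 5.89908 = SEK 137,832,004.20
SEK 137,832,004.20 ÷ 1.04285 = NOK 132,168,580.52
NOK 132,168,580.52 × 0.182329 = NZD 24,098,165.12
Profit = NZD 24,098,165.12 − NZD 23,365,000.00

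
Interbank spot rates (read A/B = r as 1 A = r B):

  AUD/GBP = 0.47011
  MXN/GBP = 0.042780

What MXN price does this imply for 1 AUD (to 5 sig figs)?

1 AUD × 0.47011 = 0.47011 GBP
0.47011 GBP ÷ 0.042780 = 10.989 MXN

AUD/MXN = 10.989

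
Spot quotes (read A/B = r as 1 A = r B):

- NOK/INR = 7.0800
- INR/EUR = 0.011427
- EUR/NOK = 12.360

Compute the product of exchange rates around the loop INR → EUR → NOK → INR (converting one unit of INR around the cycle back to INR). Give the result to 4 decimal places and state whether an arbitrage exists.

Around INR → EUR → NOK → INR: 1 × 0.011427 × 12.360 × 7.0800 = 0.999963
Product ≈ 1 (deviation 0.004%, within rounding noise).

1.0000 (no arbitrage)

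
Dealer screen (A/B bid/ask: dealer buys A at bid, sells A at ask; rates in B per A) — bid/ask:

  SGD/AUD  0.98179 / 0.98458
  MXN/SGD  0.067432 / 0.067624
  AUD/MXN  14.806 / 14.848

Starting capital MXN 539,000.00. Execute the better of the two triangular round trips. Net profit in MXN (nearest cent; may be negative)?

Net profit: MXN 6,216.44

Best loop MXN → AUD → SGD → MXN:
MXN 539,000.00 ÷ 14.848 (buy AUD at ask) = AUD 36,301.19
AUD 36,301.19 ÷ 0.98458 (buy SGD at ask) = SGD 36,869.72
SGD 36,869.72 ÷ 0.067624 (buy MXN at ask) = MXN 545,216.44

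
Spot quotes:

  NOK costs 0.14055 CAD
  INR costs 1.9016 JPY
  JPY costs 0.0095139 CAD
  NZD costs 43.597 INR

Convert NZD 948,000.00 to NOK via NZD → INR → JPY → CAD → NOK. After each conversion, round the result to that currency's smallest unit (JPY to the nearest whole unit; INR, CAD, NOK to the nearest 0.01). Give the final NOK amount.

NZD 948,000.00 × 43.597 = INR 41,329,956.00
INR 41,329,956.00 × 1.9016 = JPY 78,593,044
JPY 78,593,044 × 0.0095139 = CAD 747,726.36
CAD 747,726.36 ÷ 0.14055 = NOK 5,320,002.56

NOK 5,320,002.56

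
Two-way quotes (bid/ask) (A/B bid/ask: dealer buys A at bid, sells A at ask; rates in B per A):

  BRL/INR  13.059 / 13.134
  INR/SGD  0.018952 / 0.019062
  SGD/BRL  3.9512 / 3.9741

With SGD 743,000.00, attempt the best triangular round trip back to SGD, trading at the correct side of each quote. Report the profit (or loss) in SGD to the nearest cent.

Net profit: SGD 3,766.02

Best loop SGD → INR → BRL → SGD:
SGD 743,000.00 ÷ 0.019062 (buy INR at ask) = INR 38,978,071.56
INR 38,978,071.56 ÷ 13.134 (buy BRL at ask) = BRL 2,967,722.82
BRL 2,967,722.82 ÷ 3.9741 (buy SGD at ask) = SGD 746,766.02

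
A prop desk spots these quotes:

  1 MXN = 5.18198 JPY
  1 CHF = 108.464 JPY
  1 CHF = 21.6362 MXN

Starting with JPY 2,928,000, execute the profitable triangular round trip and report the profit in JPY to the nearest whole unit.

Profitable loop is JPY → CHF → MXN → JPY:
JPY 2,928,000 ÷ 108.464 = CHF 26,995.13
CHF 26,995.13 × 21.6362 = MXN 584,072.08
MXN 584,072.08 × 5.18198 = JPY 3,026,650
Profit = JPY 3,026,650 − JPY 2,928,000

Profit: JPY 98,650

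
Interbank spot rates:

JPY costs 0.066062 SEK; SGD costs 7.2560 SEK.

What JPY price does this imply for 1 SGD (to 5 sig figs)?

1 SGD × 7.2560 = 7.256 SEK
7.256 SEK ÷ 0.066062 = 109.836 JPY

SGD/JPY = 109.84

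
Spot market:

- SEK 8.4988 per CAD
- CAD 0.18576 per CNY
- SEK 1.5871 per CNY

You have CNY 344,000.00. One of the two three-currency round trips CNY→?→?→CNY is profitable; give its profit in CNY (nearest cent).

Profitable loop is CNY → SEK → CAD → CNY:
CNY 344,000.00 × 1.5871 = SEK 545,962.40
SEK 545,962.40 ÷ 8.4988 = CAD 64,239.94
CAD 64,239.94 ÷ 0.18576 = CNY 345,822.24
Profit = CNY 345,822.24 − CNY 344,000.00

Profit: CNY 1,822.24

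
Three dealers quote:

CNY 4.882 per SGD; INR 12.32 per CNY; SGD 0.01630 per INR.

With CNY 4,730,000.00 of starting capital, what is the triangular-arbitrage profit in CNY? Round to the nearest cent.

Profitable loop is CNY → SGD → INR → CNY:
CNY 4,730,000.00 ÷ 4.882 = SGD 968,865.22
SGD 968,865.22 ÷ 0.01630 = INR 59,439,584.00
INR 59,439,584.00 ÷ 12.32 = CNY 4,824,641.56
Profit = CNY 4,824,641.56 − CNY 4,730,000.00

Profit: CNY 94,641.56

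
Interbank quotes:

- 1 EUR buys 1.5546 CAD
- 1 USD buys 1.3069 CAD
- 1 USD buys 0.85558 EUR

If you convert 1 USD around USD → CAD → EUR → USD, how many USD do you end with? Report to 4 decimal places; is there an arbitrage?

0.9826 (arbitrage exists)

Around USD → CAD → EUR → USD: 1 × 1.3069 ÷ 1.5546 ÷ 0.85558 = 0.982569
Product < 1; profitable direction is USD → EUR → CAD → USD.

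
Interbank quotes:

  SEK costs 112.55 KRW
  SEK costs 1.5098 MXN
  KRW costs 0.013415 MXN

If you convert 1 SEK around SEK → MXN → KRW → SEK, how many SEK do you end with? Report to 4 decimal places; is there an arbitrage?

1.0000 (no arbitrage)

Around SEK → MXN → KRW → SEK: 1 × 1.5098 ÷ 0.013415 ÷ 112.55 = 0.999961
Product ≈ 1 (deviation 0.004%, within rounding noise).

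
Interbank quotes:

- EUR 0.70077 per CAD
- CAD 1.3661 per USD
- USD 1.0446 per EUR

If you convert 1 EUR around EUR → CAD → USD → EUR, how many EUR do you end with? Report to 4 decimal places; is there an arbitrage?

Around EUR → CAD → USD → EUR: 1 ÷ 0.70077 ÷ 1.3661 ÷ 1.0446 = 0.999982
Product ≈ 1 (deviation 0.002%, within rounding noise).

1.0000 (no arbitrage)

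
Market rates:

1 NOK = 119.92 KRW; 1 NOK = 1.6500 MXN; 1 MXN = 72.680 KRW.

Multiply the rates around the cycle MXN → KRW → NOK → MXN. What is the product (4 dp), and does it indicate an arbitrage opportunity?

Around MXN → KRW → NOK → MXN: 1 × 72.680 ÷ 119.92 × 1.6500 = 1.000017
Product ≈ 1 (deviation 0.002%, within rounding noise).

1.0000 (no arbitrage)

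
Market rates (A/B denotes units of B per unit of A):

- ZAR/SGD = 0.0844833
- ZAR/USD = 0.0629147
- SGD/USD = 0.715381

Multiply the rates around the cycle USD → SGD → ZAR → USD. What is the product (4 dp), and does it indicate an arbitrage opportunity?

1.0410 (arbitrage exists)

Around USD → SGD → ZAR → USD: 1 ÷ 0.715381 ÷ 0.0844833 × 0.0629147 = 1.040984
Product > 1; profitable direction is USD → SGD → ZAR → USD.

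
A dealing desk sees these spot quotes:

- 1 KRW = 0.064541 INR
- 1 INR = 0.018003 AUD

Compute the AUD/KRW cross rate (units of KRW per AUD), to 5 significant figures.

AUD/KRW = 860.64

1 AUD ÷ 0.018003 = 55.5463 INR
55.5463 INR ÷ 0.064541 = 860.636 KRW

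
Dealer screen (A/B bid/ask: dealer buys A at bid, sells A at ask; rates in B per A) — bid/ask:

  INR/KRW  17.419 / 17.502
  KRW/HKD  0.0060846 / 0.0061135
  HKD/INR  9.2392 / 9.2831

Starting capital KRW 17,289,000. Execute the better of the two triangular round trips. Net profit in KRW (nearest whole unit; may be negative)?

Net profit: KRW 117,011

Best loop KRW → INR → HKD → KRW:
KRW 17,289,000 ÷ 17.502 (buy INR at ask) = INR 987,829.96
INR 987,829.96 ÷ 9.2831 (buy HKD at ask) = HKD 106,411.65
HKD 106,411.65 ÷ 0.0061135 (buy KRW at ask) = KRW 17,406,011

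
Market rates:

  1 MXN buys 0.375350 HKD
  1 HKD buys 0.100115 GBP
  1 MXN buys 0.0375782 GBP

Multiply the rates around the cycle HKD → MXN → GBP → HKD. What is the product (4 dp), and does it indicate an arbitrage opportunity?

Around HKD → MXN → GBP → HKD: 1 ÷ 0.375350 × 0.0375782 ÷ 0.100115 = 1.000001
Product ≈ 1 (deviation 0.000%, within rounding noise).

1.0000 (no arbitrage)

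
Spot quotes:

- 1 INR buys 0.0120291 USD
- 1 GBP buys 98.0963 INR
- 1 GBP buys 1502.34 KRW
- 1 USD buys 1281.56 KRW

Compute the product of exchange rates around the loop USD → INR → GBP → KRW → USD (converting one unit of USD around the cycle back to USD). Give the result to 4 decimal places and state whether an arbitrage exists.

0.9934 (arbitrage exists)

Around USD → INR → GBP → KRW → USD: 1 ÷ 0.0120291 ÷ 98.0963 × 1502.34 ÷ 1281.56 = 0.993444
Product < 1; profitable direction is USD → KRW → GBP → INR → USD.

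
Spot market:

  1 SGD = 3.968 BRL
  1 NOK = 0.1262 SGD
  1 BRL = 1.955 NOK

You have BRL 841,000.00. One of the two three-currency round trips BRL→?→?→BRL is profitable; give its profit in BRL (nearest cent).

Profit: BRL 18,049.55

Profitable loop is BRL → SGD → NOK → BRL:
BRL 841,000.00 ÷ 3.968 = SGD 211,945.56
SGD 211,945.56 ÷ 0.1262 = NOK 1,679,441.87
NOK 1,679,441.87 ÷ 1.955 = BRL 859,049.55
Profit = BRL 859,049.55 − BRL 841,000.00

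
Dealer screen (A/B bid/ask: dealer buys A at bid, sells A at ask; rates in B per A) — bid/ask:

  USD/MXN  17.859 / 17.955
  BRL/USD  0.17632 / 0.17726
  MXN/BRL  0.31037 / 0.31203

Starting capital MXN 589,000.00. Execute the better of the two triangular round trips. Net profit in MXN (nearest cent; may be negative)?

Net profit: MXN 4,092.99

Best loop MXN → USD → BRL → MXN:
MXN 589,000.00 ÷ 17.955 (buy USD at ask) = USD 32,804.23
USD 32,804.23 ÷ 0.17726 (buy BRL at ask) = BRL 185,062.80
BRL 185,062.80 ÷ 0.31203 (buy MXN at ask) = MXN 593,092.99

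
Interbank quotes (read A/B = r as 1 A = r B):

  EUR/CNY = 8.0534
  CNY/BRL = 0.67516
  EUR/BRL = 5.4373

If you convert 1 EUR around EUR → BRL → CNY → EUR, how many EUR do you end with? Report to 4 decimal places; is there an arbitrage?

1.0000 (no arbitrage)

Around EUR → BRL → CNY → EUR: 1 × 5.4373 ÷ 0.67516 ÷ 8.0534 = 0.999994
Product ≈ 1 (deviation 0.001%, within rounding noise).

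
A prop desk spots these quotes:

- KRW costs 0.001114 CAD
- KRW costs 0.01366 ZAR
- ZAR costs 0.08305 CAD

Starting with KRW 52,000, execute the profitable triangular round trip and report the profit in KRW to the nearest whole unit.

Profit: KRW 955

Profitable loop is KRW → ZAR → CAD → KRW:
KRW 52,000 × 0.01366 = ZAR 710.32
ZAR 710.32 × 0.08305 = CAD 58.99
CAD 58.99 ÷ 0.001114 = KRW 52,955
Profit = KRW 52,955 − KRW 52,000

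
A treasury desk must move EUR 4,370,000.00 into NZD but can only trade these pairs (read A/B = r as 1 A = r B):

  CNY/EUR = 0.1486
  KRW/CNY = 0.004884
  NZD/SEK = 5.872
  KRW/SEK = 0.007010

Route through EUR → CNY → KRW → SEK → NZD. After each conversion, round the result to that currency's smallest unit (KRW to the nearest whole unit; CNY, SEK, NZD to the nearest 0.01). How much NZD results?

NZD 7,188,179.99

EUR 4,370,000.00 ÷ 0.1486 = CNY 29,407,806.19
CNY 29,407,806.19 ÷ 0.004884 = KRW 6,021,254,339
KRW 6,021,254,339 × 0.007010 = SEK 42,208,992.92
SEK 42,208,992.92 ÷ 5.872 = NZD 7,188,179.99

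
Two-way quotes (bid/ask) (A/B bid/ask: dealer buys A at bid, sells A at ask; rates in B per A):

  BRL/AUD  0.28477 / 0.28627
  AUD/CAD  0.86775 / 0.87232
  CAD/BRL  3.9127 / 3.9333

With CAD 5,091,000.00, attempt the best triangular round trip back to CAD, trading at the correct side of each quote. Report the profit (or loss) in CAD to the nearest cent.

Net profit: CAD 92,156.92

Best loop CAD → AUD → BRL → CAD:
CAD 5,091,000.00 ÷ 0.87232 (buy AUD at ask) = AUD 5,836,161.04
AUD 5,836,161.04 ÷ 0.28627 (buy BRL at ask) = BRL 20,386,911.10
BRL 20,386,911.10 ÷ 3.9333 (buy CAD at ask) = CAD 5,183,156.92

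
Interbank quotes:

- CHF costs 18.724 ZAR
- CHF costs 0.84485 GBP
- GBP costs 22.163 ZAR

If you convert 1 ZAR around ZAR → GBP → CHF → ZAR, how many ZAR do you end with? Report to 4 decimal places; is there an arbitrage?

Around ZAR → GBP → CHF → ZAR: 1 ÷ 22.163 ÷ 0.84485 × 18.724 = 0.999978
Product ≈ 1 (deviation 0.002%, within rounding noise).

1.0000 (no arbitrage)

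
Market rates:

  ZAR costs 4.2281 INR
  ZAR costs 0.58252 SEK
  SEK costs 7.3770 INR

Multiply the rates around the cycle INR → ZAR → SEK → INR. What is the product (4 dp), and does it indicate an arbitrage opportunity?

Around INR → ZAR → SEK → INR: 1 ÷ 4.2281 × 0.58252 × 7.3770 = 1.016355
Product > 1; profitable direction is INR → ZAR → SEK → INR.

1.0164 (arbitrage exists)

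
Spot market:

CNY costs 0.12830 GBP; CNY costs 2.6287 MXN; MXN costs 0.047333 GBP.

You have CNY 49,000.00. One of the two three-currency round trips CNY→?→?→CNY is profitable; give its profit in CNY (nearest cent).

Profitable loop is CNY → GBP → MXN → CNY:
CNY 49,000.00 × 0.12830 = GBP 6,286.70
GBP 6,286.70 ÷ 0.047333 = MXN 132,818.54
MXN 132,818.54 ÷ 2.6287 = CNY 50,526.32
Profit = CNY 50,526.32 − CNY 49,000.00

Profit: CNY 1,526.32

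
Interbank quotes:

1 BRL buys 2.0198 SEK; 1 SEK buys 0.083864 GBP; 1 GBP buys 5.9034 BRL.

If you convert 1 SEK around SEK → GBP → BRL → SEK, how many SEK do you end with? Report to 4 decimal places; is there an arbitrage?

1.0000 (no arbitrage)

Around SEK → GBP → BRL → SEK: 1 × 0.083864 × 5.9034 × 2.0198 = 0.999968
Product ≈ 1 (deviation 0.003%, within rounding noise).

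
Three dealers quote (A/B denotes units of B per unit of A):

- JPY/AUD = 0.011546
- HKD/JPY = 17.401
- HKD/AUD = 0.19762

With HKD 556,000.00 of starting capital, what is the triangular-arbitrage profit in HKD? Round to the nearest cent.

Profit: HKD 9,261.83

Profitable loop is HKD → JPY → AUD → HKD:
HKD 556,000.00 × 17.401 = JPY 9,674,956
JPY 9,674,956 × 0.011546 = AUD 111,707.04
AUD 111,707.04 ÷ 0.19762 = HKD 565,261.83
Profit = HKD 565,261.83 − HKD 556,000.00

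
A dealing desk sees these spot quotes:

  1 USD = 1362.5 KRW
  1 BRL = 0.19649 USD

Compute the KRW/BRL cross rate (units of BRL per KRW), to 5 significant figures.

1 KRW ÷ 1362.5 = 0.000733945 USD
0.000733945 USD ÷ 0.19649 = 0.00373528 BRL

KRW/BRL = 0.0037353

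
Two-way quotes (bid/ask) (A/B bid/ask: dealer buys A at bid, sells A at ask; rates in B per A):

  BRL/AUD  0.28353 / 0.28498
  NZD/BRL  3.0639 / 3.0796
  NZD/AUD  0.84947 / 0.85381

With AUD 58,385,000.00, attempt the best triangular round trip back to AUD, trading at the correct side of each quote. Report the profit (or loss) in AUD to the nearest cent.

Best loop AUD → NZD → BRL → AUD:
AUD 58,385,000.00 ÷ 0.85381 (buy NZD at ask) = NZD 68,381,724.27
NZD 68,381,724.27 × 3.0639 (sell NZD at bid) = BRL 209,514,764.99
BRL 209,514,764.99 × 0.28353 (sell BRL at bid) = AUD 59,403,721.32

Net profit: AUD 1,018,721.32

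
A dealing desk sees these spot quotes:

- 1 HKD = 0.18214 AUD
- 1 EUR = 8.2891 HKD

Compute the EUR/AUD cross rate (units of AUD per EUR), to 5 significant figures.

1 EUR × 8.2891 = 8.2891 HKD
8.2891 HKD × 0.18214 = 1.50978 AUD

EUR/AUD = 1.5098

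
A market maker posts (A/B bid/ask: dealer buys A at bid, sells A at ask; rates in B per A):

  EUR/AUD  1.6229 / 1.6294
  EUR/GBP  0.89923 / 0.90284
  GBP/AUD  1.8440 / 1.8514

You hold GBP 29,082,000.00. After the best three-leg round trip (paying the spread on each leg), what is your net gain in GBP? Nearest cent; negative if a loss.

Net profit: GBP 513,675.86

Best loop GBP → AUD → EUR → GBP:
GBP 29,082,000.00 × 1.8440 (sell GBP at bid) = AUD 53,627,208.00
AUD 53,627,208.00 ÷ 1.6294 (buy EUR at ask) = EUR 32,912,242.54
EUR 32,912,242.54 × 0.89923 (sell EUR at bid) = GBP 29,595,675.86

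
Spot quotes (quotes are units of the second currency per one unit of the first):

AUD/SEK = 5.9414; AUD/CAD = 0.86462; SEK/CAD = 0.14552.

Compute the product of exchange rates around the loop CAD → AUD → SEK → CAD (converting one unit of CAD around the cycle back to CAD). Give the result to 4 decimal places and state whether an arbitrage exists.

Around CAD → AUD → SEK → CAD: 1 ÷ 0.86462 × 5.9414 × 0.14552 = 0.999968
Product ≈ 1 (deviation 0.003%, within rounding noise).

1.0000 (no arbitrage)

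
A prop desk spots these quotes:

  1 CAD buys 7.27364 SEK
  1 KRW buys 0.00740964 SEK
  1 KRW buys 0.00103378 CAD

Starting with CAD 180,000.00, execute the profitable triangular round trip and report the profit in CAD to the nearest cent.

Profitable loop is CAD → SEK → KRW → CAD:
CAD 180,000.00 × 7.27364 = SEK 1,309,255.20
SEK 1,309,255.20 ÷ 0.00740964 = KRW 176,696,196
KRW 176,696,196 × 0.00103378 = CAD 182,664.99
Profit = CAD 182,664.99 − CAD 180,000.00

Profit: CAD 2,664.99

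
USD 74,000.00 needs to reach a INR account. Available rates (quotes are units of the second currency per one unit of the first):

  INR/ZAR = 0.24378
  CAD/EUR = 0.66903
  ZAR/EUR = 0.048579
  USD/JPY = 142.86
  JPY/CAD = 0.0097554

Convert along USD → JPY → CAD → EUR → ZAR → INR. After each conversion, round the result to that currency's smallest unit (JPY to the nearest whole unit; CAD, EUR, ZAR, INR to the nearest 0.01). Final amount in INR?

INR 5,826,213.51

USD 74,000.00 × 142.86 = JPY 10,571,640
JPY 10,571,640 × 0.0097554 = CAD 103,130.58
CAD 103,130.58 × 0.66903 = EUR 68,997.45
EUR 68,997.45 ÷ 0.048579 = ZAR 1,420,314.33
ZAR 1,420,314.33 ÷ 0.24378 = INR 5,826,213.51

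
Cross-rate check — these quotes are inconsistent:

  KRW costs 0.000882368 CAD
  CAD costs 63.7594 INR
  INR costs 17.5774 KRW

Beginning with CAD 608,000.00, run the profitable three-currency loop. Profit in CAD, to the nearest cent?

Profitable loop is CAD → KRW → INR → CAD:
CAD 608,000.00 ÷ 0.000882368 = KRW 689,054,907
KRW 689,054,907 ÷ 17.5774 = INR 39,201,184.86
INR 39,201,184.86 ÷ 63.7594 = CAD 614,829.89
Profit = CAD 614,829.89 − CAD 608,000.00

Profit: CAD 6,829.89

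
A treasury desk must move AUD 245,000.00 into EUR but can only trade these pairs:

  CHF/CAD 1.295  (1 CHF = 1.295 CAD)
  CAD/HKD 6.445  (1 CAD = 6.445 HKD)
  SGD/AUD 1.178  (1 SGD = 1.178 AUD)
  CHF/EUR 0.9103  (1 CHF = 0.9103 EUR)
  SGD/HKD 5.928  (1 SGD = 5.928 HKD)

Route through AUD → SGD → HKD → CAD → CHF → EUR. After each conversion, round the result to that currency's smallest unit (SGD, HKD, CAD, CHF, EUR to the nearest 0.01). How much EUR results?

EUR 134,468.59

AUD 245,000.00 ÷ 1.178 = SGD 207,979.63
SGD 207,979.63 × 5.928 = HKD 1,232,903.25
HKD 1,232,903.25 ÷ 6.445 = CAD 191,296.08
CAD 191,296.08 ÷ 1.295 = CHF 147,718.98
CHF 147,718.98 × 0.9103 = EUR 134,468.59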